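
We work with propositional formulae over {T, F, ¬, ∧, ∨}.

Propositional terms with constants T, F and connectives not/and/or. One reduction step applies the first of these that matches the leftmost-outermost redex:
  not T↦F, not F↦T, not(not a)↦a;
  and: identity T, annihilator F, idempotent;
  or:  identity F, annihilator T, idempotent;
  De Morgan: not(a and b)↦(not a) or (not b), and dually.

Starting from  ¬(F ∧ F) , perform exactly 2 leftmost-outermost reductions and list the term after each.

  start: ¬(F ∧ F)
  [1] ¬F ∨ ¬F
  [2] ¬F

Answer: after 2 steps: ¬F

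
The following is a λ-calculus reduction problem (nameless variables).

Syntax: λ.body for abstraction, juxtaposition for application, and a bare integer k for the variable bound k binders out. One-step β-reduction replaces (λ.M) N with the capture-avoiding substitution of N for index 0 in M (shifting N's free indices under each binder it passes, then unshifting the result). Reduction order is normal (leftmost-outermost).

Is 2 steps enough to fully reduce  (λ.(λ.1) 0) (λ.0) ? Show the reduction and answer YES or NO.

  start: (λ.(λ.1) 0) (λ.0)
  step 1: (λ.λ.0) (λ.0)
  step 2: λ.0

Answer: YES — reaches normal form λ.0 in 2 ≤ 2 steps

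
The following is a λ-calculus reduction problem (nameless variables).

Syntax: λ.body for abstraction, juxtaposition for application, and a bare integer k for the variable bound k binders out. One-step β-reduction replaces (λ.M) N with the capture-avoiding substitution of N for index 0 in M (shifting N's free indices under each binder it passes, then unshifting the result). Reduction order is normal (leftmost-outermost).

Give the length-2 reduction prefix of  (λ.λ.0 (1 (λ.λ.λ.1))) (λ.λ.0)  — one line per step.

  start: (λ.λ.0 (1 (λ.λ.λ.1))) (λ.λ.0)
  step 1: λ.0 ((λ.λ.0) (λ.λ.λ.1))
  step 2: λ.0 (λ.0)

Answer: after 2 steps: λ.0 (λ.0)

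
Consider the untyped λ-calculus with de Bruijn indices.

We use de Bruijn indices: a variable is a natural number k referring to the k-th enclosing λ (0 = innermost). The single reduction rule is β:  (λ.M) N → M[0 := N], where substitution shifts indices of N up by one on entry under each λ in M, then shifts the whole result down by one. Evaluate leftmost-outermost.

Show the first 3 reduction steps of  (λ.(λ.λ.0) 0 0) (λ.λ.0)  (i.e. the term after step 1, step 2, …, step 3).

  start: (λ.(λ.λ.0) 0 0) (λ.λ.0)
  [1] (λ.λ.0) (λ.λ.0) (λ.λ.0)
  [2] (λ.0) (λ.λ.0)
  [3] λ.λ.0

Answer: after 3 steps: λ.λ.0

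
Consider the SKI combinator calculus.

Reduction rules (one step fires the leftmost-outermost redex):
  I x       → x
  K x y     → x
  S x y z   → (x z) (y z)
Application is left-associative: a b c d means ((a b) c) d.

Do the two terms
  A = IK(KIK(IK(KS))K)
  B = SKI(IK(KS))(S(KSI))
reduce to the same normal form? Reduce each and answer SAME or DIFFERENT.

Answer: DIFFERENT — A ⇓ K(KS), B ⇓ KS

Derivation:
Term A:
  start: IK(KIK(IK(KS))K)
  [1] K(KIK(IK(KS))K)
  [2] K(I(IK(KS))K)
  [3] K(IK(KS)K)
  [4] K(K(KS)K)
  [5] K(KS)

Term B:
  start: SKI(IK(KS))(S(KSI))
  [1] K(IK(KS))(I(IK(KS)))(S(KSI))
  [2] IK(KS)(S(KSI))
  [3] K(KS)(S(KSI))
  [4] KS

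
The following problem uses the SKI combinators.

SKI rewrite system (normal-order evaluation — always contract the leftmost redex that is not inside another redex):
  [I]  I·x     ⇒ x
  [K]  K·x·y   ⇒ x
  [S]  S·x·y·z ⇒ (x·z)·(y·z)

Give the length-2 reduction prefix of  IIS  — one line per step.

Answer: after 2 steps: S

Working:
  start: IIS
  →1  IS
  →2  S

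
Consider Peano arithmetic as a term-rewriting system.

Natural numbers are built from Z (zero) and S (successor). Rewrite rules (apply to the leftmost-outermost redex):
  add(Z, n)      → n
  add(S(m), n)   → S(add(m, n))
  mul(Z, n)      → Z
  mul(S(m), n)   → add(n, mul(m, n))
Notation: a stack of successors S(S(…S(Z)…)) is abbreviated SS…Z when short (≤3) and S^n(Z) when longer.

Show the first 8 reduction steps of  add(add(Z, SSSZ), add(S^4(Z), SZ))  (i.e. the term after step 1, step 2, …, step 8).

  start: add(add(Z, SSSZ), add(S^4(Z), SZ))
  step 1: add(SSSZ, add(S^4(Z), SZ))
  step 2: S(add(SSZ, add(S^4(Z), SZ)))
  step 3: S(S(add(SZ, add(S^4(Z), SZ))))
  step 4: S(S(S(add(Z, add(S^4(Z), SZ)))))
  step 5: S(S(S(add(S^4(Z), SZ))))
  step 6: S(S(S(S(add(SSSZ, SZ)))))
  step 7: S(S(S(S(S(add(SSZ, SZ))))))
  step 8: S(S(S(S(S(S(add(SZ, SZ)))))))

Answer: after 8 steps: S(S(S(S(S(S(add(SZ, SZ)))))))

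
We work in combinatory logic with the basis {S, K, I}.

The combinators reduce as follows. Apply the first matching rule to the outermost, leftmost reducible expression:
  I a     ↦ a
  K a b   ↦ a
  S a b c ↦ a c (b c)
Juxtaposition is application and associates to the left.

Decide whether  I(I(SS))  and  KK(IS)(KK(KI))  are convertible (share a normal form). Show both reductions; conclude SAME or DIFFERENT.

Term A:
  start: I(I(SS))
  [1] I(SS)
  [2] SS

Term B:
  start: KK(IS)(KK(KI))
  [1] K(KK(KI))
  [2] KK

Answer: DIFFERENT — A ⇓ SS, B ⇓ KK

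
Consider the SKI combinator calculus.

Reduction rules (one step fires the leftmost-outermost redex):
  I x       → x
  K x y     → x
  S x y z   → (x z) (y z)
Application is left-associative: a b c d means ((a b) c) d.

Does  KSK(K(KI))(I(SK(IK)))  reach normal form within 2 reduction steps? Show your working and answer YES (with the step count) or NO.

Answer: NO — after 2 steps the term is S(K(KI))(SK(IK)), not yet normal

Working:
  start: KSK(K(KI))(I(SK(IK)))
  step 1: S(K(KI))(I(SK(IK)))
  step 2: S(K(KI))(SK(IK))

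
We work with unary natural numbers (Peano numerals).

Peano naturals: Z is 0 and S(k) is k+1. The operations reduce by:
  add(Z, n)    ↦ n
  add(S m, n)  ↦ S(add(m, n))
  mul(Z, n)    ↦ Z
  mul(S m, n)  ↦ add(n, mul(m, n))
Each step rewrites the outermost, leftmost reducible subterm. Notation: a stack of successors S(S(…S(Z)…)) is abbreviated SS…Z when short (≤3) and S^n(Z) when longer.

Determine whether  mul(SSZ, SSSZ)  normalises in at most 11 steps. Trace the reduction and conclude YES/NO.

Answer: YES — reaches normal form S^6(Z) in 11 ≤ 11 steps

Working:
  start: mul(SSZ, SSSZ)
  step 1: add(SSSZ, mul(SZ, SSSZ))
  step 2: S(add(SSZ, mul(SZ, SSSZ)))
  step 3: S(S(add(SZ, mul(SZ, SSSZ))))
  step 4: S(S(S(add(Z, mul(SZ, SSSZ)))))
  step 5: S(S(S(mul(SZ, SSSZ))))
  step 6: S(S(S(add(SSSZ, mul(Z, SSSZ)))))
  step 7: S(S(S(S(add(SSZ, mul(Z, SSSZ))))))
  step 8: S(S(S(S(S(add(SZ, mul(Z, SSSZ)))))))
  step 9: S(S(S(S(S(S(add(Z, mul(Z, SSSZ))))))))
  step 10: S(S(S(S(S(S(mul(Z, SSSZ)))))))
  step 11: S^6(Z)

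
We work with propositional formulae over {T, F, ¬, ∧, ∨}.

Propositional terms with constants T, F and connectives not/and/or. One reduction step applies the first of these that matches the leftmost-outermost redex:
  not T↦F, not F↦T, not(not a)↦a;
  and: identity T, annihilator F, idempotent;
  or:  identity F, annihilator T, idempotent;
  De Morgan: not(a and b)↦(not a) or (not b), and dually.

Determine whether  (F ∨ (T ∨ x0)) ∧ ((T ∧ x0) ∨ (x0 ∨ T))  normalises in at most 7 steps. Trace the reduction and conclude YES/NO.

Answer: YES — reaches normal form T in 6 ≤ 7 steps

Working:
  start: (F ∨ (T ∨ x0)) ∧ ((T ∧ x0) ∨ (x0 ∨ T))
  [1] (T ∨ x0) ∧ ((T ∧ x0) ∨ (x0 ∨ T))
  [2] T ∧ ((T ∧ x0) ∨ (x0 ∨ T))
  [3] (T ∧ x0) ∨ (x0 ∨ T)
  [4] x0 ∨ (x0 ∨ T)
  [5] x0 ∨ T
  [6] T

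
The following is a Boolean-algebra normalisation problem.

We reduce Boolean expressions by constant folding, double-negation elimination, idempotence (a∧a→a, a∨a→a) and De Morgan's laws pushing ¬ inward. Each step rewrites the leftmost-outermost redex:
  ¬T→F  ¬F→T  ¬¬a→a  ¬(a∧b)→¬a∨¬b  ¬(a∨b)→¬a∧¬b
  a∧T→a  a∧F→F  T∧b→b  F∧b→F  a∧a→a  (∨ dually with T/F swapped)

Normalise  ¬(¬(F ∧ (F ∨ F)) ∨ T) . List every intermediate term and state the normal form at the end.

Answer: normal form = F  (in 4 steps)

Derivation:
  start: ¬(¬(F ∧ (F ∨ F)) ∨ T)
  step 1: ¬¬(F ∧ (F ∨ F)) ∧ ¬T
  step 2: (F ∧ (F ∨ F)) ∧ ¬T
  step 3: F ∧ ¬T
  step 4: F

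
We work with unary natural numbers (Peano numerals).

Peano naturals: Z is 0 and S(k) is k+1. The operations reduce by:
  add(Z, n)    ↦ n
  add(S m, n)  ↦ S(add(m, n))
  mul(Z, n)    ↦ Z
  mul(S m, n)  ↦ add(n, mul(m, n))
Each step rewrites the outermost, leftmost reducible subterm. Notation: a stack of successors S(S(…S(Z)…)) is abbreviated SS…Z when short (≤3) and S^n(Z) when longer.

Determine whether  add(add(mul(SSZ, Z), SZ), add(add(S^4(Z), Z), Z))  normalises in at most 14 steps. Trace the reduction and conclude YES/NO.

  start: add(add(mul(SSZ, Z), SZ), add(add(S^4(Z), Z), Z))
  step 1: add(add(add(Z, mul(SZ, Z)), SZ), add(add(S^4(Z), Z), Z))
  step 2: add(add(mul(SZ, Z), SZ), add(add(S^4(Z), Z), Z))
  step 3: add(add(add(Z, mul(Z, Z)), SZ), add(add(S^4(Z), Z), Z))
  step 4: add(add(mul(Z, Z), SZ), add(add(S^4(Z), Z), Z))
  step 5: add(add(Z, SZ), add(add(S^4(Z), Z), Z))
  step 6: add(SZ, add(add(S^4(Z), Z), Z))
  step 7: S(add(Z, add(add(S^4(Z), Z), Z)))
  step 8: S(add(add(S^4(Z), Z), Z))
  step 9: S(add(S(add(SSSZ, Z)), Z))
  step 10: S(S(add(add(SSSZ, Z), Z)))
  step 11: S(S(add(S(add(SSZ, Z)), Z)))
  step 12: S(S(S(add(add(SSZ, Z), Z))))
  step 13: S(S(S(add(S(add(SZ, Z)), Z))))
  step 14: S(S(S(S(add(add(SZ, Z), Z)))))

Answer: NO — after 14 steps the term is S(S(S(S(add(add(SZ, Z), Z))))), not yet normal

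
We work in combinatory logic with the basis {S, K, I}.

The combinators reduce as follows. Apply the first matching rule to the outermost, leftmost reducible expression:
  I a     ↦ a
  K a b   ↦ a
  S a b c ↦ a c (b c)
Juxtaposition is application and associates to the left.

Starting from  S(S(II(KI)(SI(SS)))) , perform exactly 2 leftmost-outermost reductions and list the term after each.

Answer: after 2 steps: S(S(KI(SI(SS))))

Working:
  start: S(S(II(KI)(SI(SS))))
  step 1: S(S(I(KI)(SI(SS))))
  step 2: S(S(KI(SI(SS))))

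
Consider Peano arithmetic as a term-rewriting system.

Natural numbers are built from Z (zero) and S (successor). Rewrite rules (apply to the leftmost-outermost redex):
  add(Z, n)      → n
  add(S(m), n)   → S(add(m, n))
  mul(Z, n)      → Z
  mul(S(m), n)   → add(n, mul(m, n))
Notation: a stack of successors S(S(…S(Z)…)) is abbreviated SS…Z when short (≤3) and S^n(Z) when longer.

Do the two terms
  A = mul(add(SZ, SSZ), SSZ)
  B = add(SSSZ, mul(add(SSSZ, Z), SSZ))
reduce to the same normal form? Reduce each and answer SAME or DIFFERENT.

Term A:
  start: mul(add(SZ, SSZ), SSZ)
  [1] mul(S(add(Z, SSZ)), SSZ)
  [2] add(SSZ, mul(add(Z, SSZ), SSZ))
  [3] S(add(SZ, mul(add(Z, SSZ), SSZ)))
  [4] S(S(add(Z, mul(add(Z, SSZ), SSZ))))
  [5] S(S(mul(add(Z, SSZ), SSZ)))
  [6] S(S(mul(SSZ, SSZ)))
  [7] S(S(add(SSZ, mul(SZ, SSZ))))
  [8] S(S(S(add(SZ, mul(SZ, SSZ)))))
  [9] S(S(S(S(add(Z, mul(SZ, SSZ))))))
  [10] S(S(S(S(mul(SZ, SSZ)))))
  [11] S(S(S(S(add(SSZ, mul(Z, SSZ))))))
  [12] S(S(S(S(S(add(SZ, mul(Z, SSZ)))))))
  [13] S(S(S(S(S(S(add(Z, mul(Z, SSZ))))))))
  [14] S(S(S(S(S(S(mul(Z, SSZ)))))))
  [15] S^6(Z)

Term B:
  start: add(SSSZ, mul(add(SSSZ, Z), SSZ))
  [1] S(add(SSZ, mul(add(SSSZ, Z), SSZ)))
  [2] S(S(add(SZ, mul(add(SSSZ, Z), SSZ))))
  [3] S(S(S(add(Z, mul(add(SSSZ, Z), SSZ)))))
  [4] S(S(S(mul(add(SSSZ, Z), SSZ))))
  [5] S(S(S(mul(S(add(SSZ, Z)), SSZ))))
  [6] S(S(S(add(SSZ, mul(add(SSZ, Z), SSZ)))))
  [7] S(S(S(S(add(SZ, mul(add(SSZ, Z), SSZ))))))
  [8] S(S(S(S(S(add(Z, mul(add(SSZ, Z), SSZ)))))))
  [9] S(S(S(S(S(mul(add(SSZ, Z), SSZ))))))
  [10] S(S(S(S(S(mul(S(add(SZ, Z)), SSZ))))))
  [11] S(S(S(S(S(add(SSZ, mul(add(SZ, Z), SSZ)))))))
  [12] S(S(S(S(S(S(add(SZ, mul(add(SZ, Z), SSZ))))))))
  [13] S(S(S(S(S(S(S(add(Z, mul(add(SZ, Z), SSZ)))))))))
  [14] S(S(S(S(S(S(S(mul(add(SZ, Z), SSZ))))))))
  [15] S(S(S(S(S(S(S(mul(S(add(Z, Z)), SSZ))))))))
  [16] S(S(S(S(S(S(S(add(SSZ, mul(add(Z, Z), SSZ)))))))))
  [17] S(S(S(S(S(S(S(S(add(SZ, mul(add(Z, Z), SSZ))))))))))
  [18] S(S(S(S(S(S(S(S(S(add(Z, mul(add(Z, Z), SSZ)))))))))))
  [19] S(S(S(S(S(S(S(S(S(mul(add(Z, Z), SSZ))))))))))
  [20] S(S(S(S(S(S(S(S(S(mul(Z, SSZ))))))))))
  [21] S^9(Z)

Answer: DIFFERENT — A ⇓ S^6(Z), B ⇓ S^9(Z)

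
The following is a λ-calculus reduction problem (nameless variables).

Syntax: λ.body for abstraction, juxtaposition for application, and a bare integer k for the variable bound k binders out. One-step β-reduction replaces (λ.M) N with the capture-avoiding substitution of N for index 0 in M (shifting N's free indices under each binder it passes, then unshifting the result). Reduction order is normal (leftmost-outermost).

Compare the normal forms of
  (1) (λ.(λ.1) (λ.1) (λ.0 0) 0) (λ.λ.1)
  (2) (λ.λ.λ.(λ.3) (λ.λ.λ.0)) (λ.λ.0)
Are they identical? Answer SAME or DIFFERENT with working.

Answer: DIFFERENT — A ⇓ λ.0 0, B ⇓ λ.λ.λ.λ.0

Derivation:
Term A:
  start: (λ.(λ.1) (λ.1) (λ.0 0) 0) (λ.λ.1)
  →1  (λ.λ.λ.1) (λ.λ.λ.1) (λ.0 0) (λ.λ.1)
  →2  (λ.λ.1) (λ.0 0) (λ.λ.1)
  →3  (λ.λ.0 0) (λ.λ.1)
  →4  λ.0 0

Term B:
  start: (λ.λ.λ.(λ.3) (λ.λ.λ.0)) (λ.λ.0)
  →1  λ.λ.(λ.λ.λ.0) (λ.λ.λ.0)
  →2  λ.λ.λ.λ.0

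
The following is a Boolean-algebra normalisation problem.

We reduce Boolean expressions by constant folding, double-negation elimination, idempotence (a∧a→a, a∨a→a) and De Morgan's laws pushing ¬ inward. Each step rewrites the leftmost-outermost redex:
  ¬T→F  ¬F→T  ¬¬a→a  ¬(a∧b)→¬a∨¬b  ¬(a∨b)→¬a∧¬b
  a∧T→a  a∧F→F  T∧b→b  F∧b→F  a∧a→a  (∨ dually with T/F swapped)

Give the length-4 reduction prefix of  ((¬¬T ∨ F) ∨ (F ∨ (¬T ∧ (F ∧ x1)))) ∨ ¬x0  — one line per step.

  start: ((¬¬T ∨ F) ∨ (F ∨ (¬T ∧ (F ∧ x1)))) ∨ ¬x0
  step 1: (¬¬T ∨ (F ∨ (¬T ∧ (F ∧ x1)))) ∨ ¬x0
  step 2: (T ∨ (F ∨ (¬T ∧ (F ∧ x1)))) ∨ ¬x0
  step 3: T ∨ ¬x0
  step 4: T

Answer: after 4 steps: T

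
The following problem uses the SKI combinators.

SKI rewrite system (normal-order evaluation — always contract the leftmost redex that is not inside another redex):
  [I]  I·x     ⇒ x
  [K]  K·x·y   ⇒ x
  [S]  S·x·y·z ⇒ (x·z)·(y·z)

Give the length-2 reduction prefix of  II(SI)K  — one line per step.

  start: II(SI)K
  [1] I(SI)K
  [2] SIK

Answer: after 2 steps: SIK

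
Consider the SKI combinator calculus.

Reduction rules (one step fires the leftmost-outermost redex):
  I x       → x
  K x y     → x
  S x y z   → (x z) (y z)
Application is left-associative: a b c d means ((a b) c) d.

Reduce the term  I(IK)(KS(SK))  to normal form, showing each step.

  start: I(IK)(KS(SK))
  step 1: IK(KS(SK))
  step 2: K(KS(SK))
  step 3: KS

Answer: normal form = KS  (in 3 steps)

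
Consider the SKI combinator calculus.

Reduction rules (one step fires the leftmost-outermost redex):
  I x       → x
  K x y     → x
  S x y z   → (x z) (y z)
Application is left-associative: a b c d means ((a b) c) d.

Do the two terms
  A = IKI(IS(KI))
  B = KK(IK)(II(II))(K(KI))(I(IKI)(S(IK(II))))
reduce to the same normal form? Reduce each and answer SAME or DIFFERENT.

Answer: SAME — A ⇓ I, B ⇓ I

Reduction:
Term A:
  start: IKI(IS(KI))
  step 1: KI(IS(KI))
  step 2: I

Term B:
  start: KK(IK)(II(II))(K(KI))(I(IKI)(S(IK(II))))
  step 1: K(II(II))(K(KI))(I(IKI)(S(IK(II))))
  step 2: II(II)(I(IKI)(S(IK(II))))
  step 3: I(II)(I(IKI)(S(IK(II))))
  step 4: II(I(IKI)(S(IK(II))))
  step 5: I(I(IKI)(S(IK(II))))
  step 6: I(IKI)(S(IK(II)))
  step 7: IKI(S(IK(II)))
  step 8: KI(S(IK(II)))
  step 9: I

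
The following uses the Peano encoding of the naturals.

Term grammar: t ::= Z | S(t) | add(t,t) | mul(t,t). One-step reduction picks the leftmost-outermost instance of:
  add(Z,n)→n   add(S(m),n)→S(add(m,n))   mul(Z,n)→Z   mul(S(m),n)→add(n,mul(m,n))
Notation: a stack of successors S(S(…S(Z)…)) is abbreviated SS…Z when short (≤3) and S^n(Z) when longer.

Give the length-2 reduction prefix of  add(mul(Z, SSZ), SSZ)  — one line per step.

Answer: after 2 steps: SSZ

Derivation:
  start: add(mul(Z, SSZ), SSZ)
  →1  add(Z, SSZ)
  →2  SSZ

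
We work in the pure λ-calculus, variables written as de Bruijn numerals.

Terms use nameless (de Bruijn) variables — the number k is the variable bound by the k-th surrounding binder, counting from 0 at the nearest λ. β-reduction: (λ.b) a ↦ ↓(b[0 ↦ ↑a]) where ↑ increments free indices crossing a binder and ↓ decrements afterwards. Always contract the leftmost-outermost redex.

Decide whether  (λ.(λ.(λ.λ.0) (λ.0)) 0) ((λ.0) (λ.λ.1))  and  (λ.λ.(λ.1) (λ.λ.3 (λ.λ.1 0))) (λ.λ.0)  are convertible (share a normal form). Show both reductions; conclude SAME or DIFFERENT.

Term A:
  start: (λ.(λ.(λ.λ.0) (λ.0)) 0) ((λ.0) (λ.λ.1))
  [1] (λ.(λ.λ.0) (λ.0)) ((λ.0) (λ.λ.1))
  [2] (λ.λ.0) (λ.0)
  [3] λ.0

Term B:
  start: (λ.λ.(λ.1) (λ.λ.3 (λ.λ.1 0))) (λ.λ.0)
  [1] λ.(λ.1) (λ.λ.(λ.λ.0) (λ.λ.1 0))
  [2] λ.0

Answer: SAME — A ⇓ λ.0, B ⇓ λ.0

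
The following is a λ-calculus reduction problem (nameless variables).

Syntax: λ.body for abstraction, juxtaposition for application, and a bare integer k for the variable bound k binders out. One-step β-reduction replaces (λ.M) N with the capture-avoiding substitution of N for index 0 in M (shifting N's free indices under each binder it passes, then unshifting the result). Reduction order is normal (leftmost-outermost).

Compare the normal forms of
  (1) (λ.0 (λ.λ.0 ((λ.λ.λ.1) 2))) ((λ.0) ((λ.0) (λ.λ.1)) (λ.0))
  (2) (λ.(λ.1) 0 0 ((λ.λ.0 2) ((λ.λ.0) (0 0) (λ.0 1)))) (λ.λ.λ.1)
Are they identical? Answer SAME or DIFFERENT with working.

Term A:
  start: (λ.0 (λ.λ.0 ((λ.λ.λ.1) 2))) ((λ.0) ((λ.0) (λ.λ.1)) (λ.0))
  →1  (λ.0) ((λ.0) (λ.λ.1)) (λ.0) (λ.λ.0 ((λ.λ.λ.1) ((λ.0) ((λ.0) (λ.λ.1)) (λ.0))))
  →2  (λ.0) (λ.λ.1) (λ.0) (λ.λ.0 ((λ.λ.λ.1) ((λ.0) ((λ.0) (λ.λ.1)) (λ.0))))
  →3  (λ.λ.1) (λ.0) (λ.λ.0 ((λ.λ.λ.1) ((λ.0) ((λ.0) (λ.λ.1)) (λ.0))))
  →4  (λ.λ.0) (λ.λ.0 ((λ.λ.λ.1) ((λ.0) ((λ.0) (λ.λ.1)) (λ.0))))
  →5  λ.0

Term B:
  start: (λ.(λ.1) 0 0 ((λ.λ.0 2) ((λ.λ.0) (0 0) (λ.0 1)))) (λ.λ.λ.1)
  →1  (λ.λ.λ.λ.1) (λ.λ.λ.1) (λ.λ.λ.1) ((λ.λ.0 (λ.λ.λ.1)) ((λ.λ.0) ((λ.λ.λ.1) (λ.λ.λ.1)) (λ.0 (λ.λ.λ.1))))
  →2  (λ.λ.λ.1) (λ.λ.λ.1) ((λ.λ.0 (λ.λ.λ.1)) ((λ.λ.0) ((λ.λ.λ.1) (λ.λ.λ.1)) (λ.0 (λ.λ.λ.1))))
  →3  (λ.λ.1) ((λ.λ.0 (λ.λ.λ.1)) ((λ.λ.0) ((λ.λ.λ.1) (λ.λ.λ.1)) (λ.0 (λ.λ.λ.1))))
  →4  λ.(λ.λ.0 (λ.λ.λ.1)) ((λ.λ.0) ((λ.λ.λ.1) (λ.λ.λ.1)) (λ.0 (λ.λ.λ.1)))
  →5  λ.λ.0 (λ.λ.λ.1)

Answer: DIFFERENT — A ⇓ λ.0, B ⇓ λ.λ.0 (λ.λ.λ.1)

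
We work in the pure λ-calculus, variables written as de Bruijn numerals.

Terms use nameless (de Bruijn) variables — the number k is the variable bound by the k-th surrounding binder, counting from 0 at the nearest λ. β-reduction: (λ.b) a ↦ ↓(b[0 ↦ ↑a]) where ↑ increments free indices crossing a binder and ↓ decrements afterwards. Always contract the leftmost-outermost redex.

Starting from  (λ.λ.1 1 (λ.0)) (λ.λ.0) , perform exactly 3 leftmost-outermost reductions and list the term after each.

  start: (λ.λ.1 1 (λ.0)) (λ.λ.0)
  [1] λ.(λ.λ.0) (λ.λ.0) (λ.0)
  [2] λ.(λ.0) (λ.0)
  [3] λ.λ.0

Answer: after 3 steps: λ.λ.0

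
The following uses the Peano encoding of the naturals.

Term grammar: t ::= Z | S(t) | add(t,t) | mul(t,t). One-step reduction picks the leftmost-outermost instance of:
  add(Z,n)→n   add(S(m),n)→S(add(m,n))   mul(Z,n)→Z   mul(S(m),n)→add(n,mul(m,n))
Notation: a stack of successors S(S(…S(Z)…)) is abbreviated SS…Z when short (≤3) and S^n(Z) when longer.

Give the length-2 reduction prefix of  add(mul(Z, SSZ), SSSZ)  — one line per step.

  start: add(mul(Z, SSZ), SSSZ)
  step 1: add(Z, SSSZ)
  step 2: SSSZ

Answer: after 2 steps: SSSZ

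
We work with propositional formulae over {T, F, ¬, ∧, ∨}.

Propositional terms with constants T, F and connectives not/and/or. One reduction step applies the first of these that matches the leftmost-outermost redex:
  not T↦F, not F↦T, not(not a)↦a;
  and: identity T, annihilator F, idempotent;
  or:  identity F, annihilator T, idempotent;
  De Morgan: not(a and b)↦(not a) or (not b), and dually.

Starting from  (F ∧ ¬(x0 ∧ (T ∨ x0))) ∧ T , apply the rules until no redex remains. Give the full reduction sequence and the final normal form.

Answer: normal form = F  (in 2 steps)

Derivation:
  start: (F ∧ ¬(x0 ∧ (T ∨ x0))) ∧ T
  [1] F ∧ ¬(x0 ∧ (T ∨ x0))
  [2] F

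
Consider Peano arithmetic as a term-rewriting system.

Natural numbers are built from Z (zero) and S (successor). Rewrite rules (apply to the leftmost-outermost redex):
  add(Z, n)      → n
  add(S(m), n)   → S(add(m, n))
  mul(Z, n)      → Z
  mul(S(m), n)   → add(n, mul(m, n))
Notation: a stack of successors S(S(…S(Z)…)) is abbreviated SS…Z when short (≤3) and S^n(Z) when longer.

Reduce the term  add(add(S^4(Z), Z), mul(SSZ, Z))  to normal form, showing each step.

Answer: normal form = S^4(Z)  (in 15 steps)

Reduction:
  start: add(add(S^4(Z), Z), mul(SSZ, Z))
  step 1: add(S(add(SSSZ, Z)), mul(SSZ, Z))
  step 2: S(add(add(SSSZ, Z), mul(SSZ, Z)))
  step 3: S(add(S(add(SSZ, Z)), mul(SSZ, Z)))
  step 4: S(S(add(add(SSZ, Z), mul(SSZ, Z))))
  step 5: S(S(add(S(add(SZ, Z)), mul(SSZ, Z))))
  step 6: S(S(S(add(add(SZ, Z), mul(SSZ, Z)))))
  step 7: S(S(S(add(S(add(Z, Z)), mul(SSZ, Z)))))
  step 8: S(S(S(S(add(add(Z, Z), mul(SSZ, Z))))))
  step 9: S(S(S(S(add(Z, mul(SSZ, Z))))))
  step 10: S(S(S(S(mul(SSZ, Z)))))
  step 11: S(S(S(S(add(Z, mul(SZ, Z))))))
  step 12: S(S(S(S(mul(SZ, Z)))))
  step 13: S(S(S(S(add(Z, mul(Z, Z))))))
  step 14: S(S(S(S(mul(Z, Z)))))
  step 15: S^4(Z)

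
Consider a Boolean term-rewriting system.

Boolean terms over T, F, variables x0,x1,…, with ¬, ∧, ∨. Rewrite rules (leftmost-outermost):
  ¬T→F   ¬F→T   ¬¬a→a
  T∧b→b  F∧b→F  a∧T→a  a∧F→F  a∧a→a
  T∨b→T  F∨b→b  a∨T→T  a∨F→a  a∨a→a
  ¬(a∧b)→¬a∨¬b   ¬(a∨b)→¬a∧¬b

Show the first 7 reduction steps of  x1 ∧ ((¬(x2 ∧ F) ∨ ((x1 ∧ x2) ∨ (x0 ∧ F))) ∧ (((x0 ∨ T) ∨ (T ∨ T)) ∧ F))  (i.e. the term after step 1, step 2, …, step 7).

  start: x1 ∧ ((¬(x2 ∧ F) ∨ ((x1 ∧ x2) ∨ (x0 ∧ F))) ∧ (((x0 ∨ T) ∨ (T ∨ T)) ∧ F))
  [1] x1 ∧ (((¬x2 ∨ ¬F) ∨ ((x1 ∧ x2) ∨ (x0 ∧ F))) ∧ (((x0 ∨ T) ∨ (T ∨ T)) ∧ F))
  [2] x1 ∧ (((¬x2 ∨ T) ∨ ((x1 ∧ x2) ∨ (x0 ∧ F))) ∧ (((x0 ∨ T) ∨ (T ∨ T)) ∧ F))
  [3] x1 ∧ ((T ∨ ((x1 ∧ x2) ∨ (x0 ∧ F))) ∧ (((x0 ∨ T) ∨ (T ∨ T)) ∧ F))
  [4] x1 ∧ (T ∧ (((x0 ∨ T) ∨ (T ∨ T)) ∧ F))
  [5] x1 ∧ (((x0 ∨ T) ∨ (T ∨ T)) ∧ F)
  [6] x1 ∧ F
  [7] F

Answer: after 7 steps: F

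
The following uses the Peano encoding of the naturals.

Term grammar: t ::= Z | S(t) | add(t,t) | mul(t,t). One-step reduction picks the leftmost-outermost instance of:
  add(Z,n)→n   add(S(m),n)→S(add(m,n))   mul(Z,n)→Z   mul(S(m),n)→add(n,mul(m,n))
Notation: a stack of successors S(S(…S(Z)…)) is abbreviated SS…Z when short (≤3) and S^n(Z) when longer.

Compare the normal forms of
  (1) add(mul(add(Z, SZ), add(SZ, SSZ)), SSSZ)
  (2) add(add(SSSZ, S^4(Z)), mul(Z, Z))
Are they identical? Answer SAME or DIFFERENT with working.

Answer: DIFFERENT — A ⇓ S^6(Z), B ⇓ S^7(Z)

Derivation:
Term A:
  start: add(mul(add(Z, SZ), add(SZ, SSZ)), SSSZ)
  [1] add(mul(SZ, add(SZ, SSZ)), SSSZ)
  [2] add(add(add(SZ, SSZ), mul(Z, add(SZ, SSZ))), SSSZ)
  [3] add(add(S(add(Z, SSZ)), mul(Z, add(SZ, SSZ))), SSSZ)
  [4] add(S(add(add(Z, SSZ), mul(Z, add(SZ, SSZ)))), SSSZ)
  [5] S(add(add(add(Z, SSZ), mul(Z, add(SZ, SSZ))), SSSZ))
  [6] S(add(add(SSZ, mul(Z, add(SZ, SSZ))), SSSZ))
  [7] S(add(S(add(SZ, mul(Z, add(SZ, SSZ)))), SSSZ))
  [8] S(S(add(add(SZ, mul(Z, add(SZ, SSZ))), SSSZ)))
  [9] S(S(add(S(add(Z, mul(Z, add(SZ, SSZ)))), SSSZ)))
  [10] S(S(S(add(add(Z, mul(Z, add(SZ, SSZ))), SSSZ))))
  [11] S(S(S(add(mul(Z, add(SZ, SSZ)), SSSZ))))
  [12] S(S(S(add(Z, SSSZ))))
  [13] S^6(Z)

Term B:
  start: add(add(SSSZ, S^4(Z)), mul(Z, Z))
  [1] add(S(add(SSZ, S^4(Z))), mul(Z, Z))
  [2] S(add(add(SSZ, S^4(Z)), mul(Z, Z)))
  [3] S(add(S(add(SZ, S^4(Z))), mul(Z, Z)))
  [4] S(S(add(add(SZ, S^4(Z)), mul(Z, Z))))
  [5] S(S(add(S(add(Z, S^4(Z))), mul(Z, Z))))
  [6] S(S(S(add(add(Z, S^4(Z)), mul(Z, Z)))))
  [7] S(S(S(add(S^4(Z), mul(Z, Z)))))
  [8] S(S(S(S(add(SSSZ, mul(Z, Z))))))
  [9] S(S(S(S(S(add(SSZ, mul(Z, Z)))))))
  [10] S(S(S(S(S(S(add(SZ, mul(Z, Z))))))))
  [11] S(S(S(S(S(S(S(add(Z, mul(Z, Z)))))))))
  [12] S(S(S(S(S(S(S(mul(Z, Z))))))))
  [13] S^7(Z)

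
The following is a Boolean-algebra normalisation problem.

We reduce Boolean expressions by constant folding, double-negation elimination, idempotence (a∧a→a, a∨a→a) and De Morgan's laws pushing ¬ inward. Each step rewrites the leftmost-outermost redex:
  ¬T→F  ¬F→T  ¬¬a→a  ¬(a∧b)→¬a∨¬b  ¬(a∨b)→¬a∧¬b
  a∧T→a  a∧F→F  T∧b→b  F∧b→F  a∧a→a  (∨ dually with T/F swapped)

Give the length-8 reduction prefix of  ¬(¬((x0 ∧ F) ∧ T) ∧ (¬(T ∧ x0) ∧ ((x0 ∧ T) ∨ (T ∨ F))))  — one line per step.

  start: ¬(¬((x0 ∧ F) ∧ T) ∧ (¬(T ∧ x0) ∧ ((x0 ∧ T) ∨ (T ∨ F))))
  →1  ¬¬((x0 ∧ F) ∧ T) ∨ ¬(¬(T ∧ x0) ∧ ((x0 ∧ T) ∨ (T ∨ F)))
  →2  ((x0 ∧ F) ∧ T) ∨ ¬(¬(T ∧ x0) ∧ ((x0 ∧ T) ∨ (T ∨ F)))
  →3  (x0 ∧ F) ∨ ¬(¬(T ∧ x0) ∧ ((x0 ∧ T) ∨ (T ∨ F)))
  →4  F ∨ ¬(¬(T ∧ x0) ∧ ((x0 ∧ T) ∨ (T ∨ F)))
  →5  ¬(¬(T ∧ x0) ∧ ((x0 ∧ T) ∨ (T ∨ F)))
  →6  ¬¬(T ∧ x0) ∨ ¬((x0 ∧ T) ∨ (T ∨ F))
  →7  (T ∧ x0) ∨ ¬((x0 ∧ T) ∨ (T ∨ F))
  →8  x0 ∨ ¬((x0 ∧ T) ∨ (T ∨ F))

Answer: after 8 steps: x0 ∨ ¬((x0 ∧ T) ∨ (T ∨ F))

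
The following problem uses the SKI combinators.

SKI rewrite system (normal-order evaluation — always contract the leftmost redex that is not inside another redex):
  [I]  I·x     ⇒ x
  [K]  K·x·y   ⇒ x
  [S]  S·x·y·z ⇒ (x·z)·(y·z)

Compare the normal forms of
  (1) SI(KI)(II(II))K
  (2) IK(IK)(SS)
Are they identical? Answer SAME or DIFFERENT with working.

Answer: SAME — A ⇓ K, B ⇓ K

Working:
Term A:
  start: SI(KI)(II(II))K
  [1] I(II(II))(KI(II(II)))K
  [2] II(II)(KI(II(II)))K
  [3] I(II)(KI(II(II)))K
  [4] II(KI(II(II)))K
  [5] I(KI(II(II)))K
  [6] KI(II(II))K
  [7] IK
  [8] K

Term B:
  start: IK(IK)(SS)
  [1] K(IK)(SS)
  [2] IK
  [3] K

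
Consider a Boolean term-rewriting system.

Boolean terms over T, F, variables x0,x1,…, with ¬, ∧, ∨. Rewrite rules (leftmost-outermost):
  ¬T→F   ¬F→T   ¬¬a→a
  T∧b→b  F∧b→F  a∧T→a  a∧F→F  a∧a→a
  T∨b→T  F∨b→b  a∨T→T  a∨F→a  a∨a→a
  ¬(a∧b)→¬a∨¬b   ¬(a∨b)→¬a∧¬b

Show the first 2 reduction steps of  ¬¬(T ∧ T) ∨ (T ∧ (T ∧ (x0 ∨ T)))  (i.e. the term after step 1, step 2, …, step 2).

  start: ¬¬(T ∧ T) ∨ (T ∧ (T ∧ (x0 ∨ T)))
  [1] (T ∧ T) ∨ (T ∧ (T ∧ (x0 ∨ T)))
  [2] T ∨ (T ∧ (T ∧ (x0 ∨ T)))

Answer: after 2 steps: T ∨ (T ∧ (T ∧ (x0 ∨ T)))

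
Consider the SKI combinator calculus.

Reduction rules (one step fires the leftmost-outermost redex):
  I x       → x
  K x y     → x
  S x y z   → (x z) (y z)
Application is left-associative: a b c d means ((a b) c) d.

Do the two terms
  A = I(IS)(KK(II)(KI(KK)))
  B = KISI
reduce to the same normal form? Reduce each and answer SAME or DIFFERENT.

Answer: DIFFERENT — A ⇓ S(KI), B ⇓ I

Working:
Term A:
  start: I(IS)(KK(II)(KI(KK)))
  →1  IS(KK(II)(KI(KK)))
  →2  S(KK(II)(KI(KK)))
  →3  S(K(KI(KK)))
  →4  S(KI)

Term B:
  start: KISI
  →1  II
  →2  I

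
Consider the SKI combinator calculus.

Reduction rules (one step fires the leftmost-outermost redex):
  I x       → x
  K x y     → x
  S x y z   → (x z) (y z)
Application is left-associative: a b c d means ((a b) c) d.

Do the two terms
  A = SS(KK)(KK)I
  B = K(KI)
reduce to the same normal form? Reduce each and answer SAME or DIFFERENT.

Term A:
  start: SS(KK)(KK)I
  →1  S(KK)(KK(KK))I
  →2  KKI(KK(KK)I)
  →3  K(KK(KK)I)
  →4  K(KI)

Term B:
  start: K(KI)

Answer: SAME — A ⇓ K(KI), B ⇓ K(KI)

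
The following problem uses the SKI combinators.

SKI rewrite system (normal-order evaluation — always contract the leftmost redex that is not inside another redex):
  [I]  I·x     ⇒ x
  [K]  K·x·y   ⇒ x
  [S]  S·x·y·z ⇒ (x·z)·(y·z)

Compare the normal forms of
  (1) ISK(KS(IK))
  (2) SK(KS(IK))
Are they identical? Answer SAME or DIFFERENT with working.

Term A:
  start: ISK(KS(IK))
  step 1: SK(KS(IK))
  step 2: SKS

Term B:
  start: SK(KS(IK))
  step 1: SKS

Answer: SAME — A ⇓ SKS, B ⇓ SKS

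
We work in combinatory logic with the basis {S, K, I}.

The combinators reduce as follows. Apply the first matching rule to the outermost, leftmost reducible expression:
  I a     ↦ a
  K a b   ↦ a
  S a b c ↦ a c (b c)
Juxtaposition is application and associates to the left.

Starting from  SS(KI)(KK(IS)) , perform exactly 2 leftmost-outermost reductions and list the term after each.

  start: SS(KI)(KK(IS))
  step 1: S(KK(IS))(KI(KK(IS)))
  step 2: SK(KI(KK(IS)))

Answer: after 2 steps: SK(KI(KK(IS)))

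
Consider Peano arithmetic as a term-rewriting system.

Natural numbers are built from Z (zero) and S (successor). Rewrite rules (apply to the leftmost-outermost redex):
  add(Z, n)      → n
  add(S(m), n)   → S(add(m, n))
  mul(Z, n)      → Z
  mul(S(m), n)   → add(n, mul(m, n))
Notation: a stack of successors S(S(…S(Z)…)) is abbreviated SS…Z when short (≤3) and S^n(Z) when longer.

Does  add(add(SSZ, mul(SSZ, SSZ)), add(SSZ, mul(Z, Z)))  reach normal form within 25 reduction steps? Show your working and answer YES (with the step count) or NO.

Answer: YES — reaches normal form S^8(Z) in 23 ≤ 25 steps

Working:
  start: add(add(SSZ, mul(SSZ, SSZ)), add(SSZ, mul(Z, Z)))
  step 1: add(S(add(SZ, mul(SSZ, SSZ))), add(SSZ, mul(Z, Z)))
  step 2: S(add(add(SZ, mul(SSZ, SSZ)), add(SSZ, mul(Z, Z))))
  step 3: S(add(S(add(Z, mul(SSZ, SSZ))), add(SSZ, mul(Z, Z))))
  step 4: S(S(add(add(Z, mul(SSZ, SSZ)), add(SSZ, mul(Z, Z)))))
  step 5: S(S(add(mul(SSZ, SSZ), add(SSZ, mul(Z, Z)))))
  step 6: S(S(add(add(SSZ, mul(SZ, SSZ)), add(SSZ, mul(Z, Z)))))
  step 7: S(S(add(S(add(SZ, mul(SZ, SSZ))), add(SSZ, mul(Z, Z)))))
  step 8: S(S(S(add(add(SZ, mul(SZ, SSZ)), add(SSZ, mul(Z, Z))))))
  step 9: S(S(S(add(S(add(Z, mul(SZ, SSZ))), add(SSZ, mul(Z, Z))))))
  step 10: S(S(S(S(add(add(Z, mul(SZ, SSZ)), add(SSZ, mul(Z, Z)))))))
  step 11: S(S(S(S(add(mul(SZ, SSZ), add(SSZ, mul(Z, Z)))))))
  step 12: S(S(S(S(add(add(SSZ, mul(Z, SSZ)), add(SSZ, mul(Z, Z)))))))
  step 13: S(S(S(S(add(S(add(SZ, mul(Z, SSZ))), add(SSZ, mul(Z, Z)))))))
  step 14: S(S(S(S(S(add(add(SZ, mul(Z, SSZ)), add(SSZ, mul(Z, Z))))))))
  step 15: S(S(S(S(S(add(S(add(Z, mul(Z, SSZ))), add(SSZ, mul(Z, Z))))))))
  step 16: S(S(S(S(S(S(add(add(Z, mul(Z, SSZ)), add(SSZ, mul(Z, Z)))))))))
  step 17: S(S(S(S(S(S(add(mul(Z, SSZ), add(SSZ, mul(Z, Z)))))))))
  step 18: S(S(S(S(S(S(add(Z, add(SSZ, mul(Z, Z)))))))))
  step 19: S(S(S(S(S(S(add(SSZ, mul(Z, Z))))))))
  step 20: S(S(S(S(S(S(S(add(SZ, mul(Z, Z)))))))))
  step 21: S(S(S(S(S(S(S(S(add(Z, mul(Z, Z))))))))))
  step 22: S(S(S(S(S(S(S(S(mul(Z, Z)))))))))
  step 23: S^8(Z)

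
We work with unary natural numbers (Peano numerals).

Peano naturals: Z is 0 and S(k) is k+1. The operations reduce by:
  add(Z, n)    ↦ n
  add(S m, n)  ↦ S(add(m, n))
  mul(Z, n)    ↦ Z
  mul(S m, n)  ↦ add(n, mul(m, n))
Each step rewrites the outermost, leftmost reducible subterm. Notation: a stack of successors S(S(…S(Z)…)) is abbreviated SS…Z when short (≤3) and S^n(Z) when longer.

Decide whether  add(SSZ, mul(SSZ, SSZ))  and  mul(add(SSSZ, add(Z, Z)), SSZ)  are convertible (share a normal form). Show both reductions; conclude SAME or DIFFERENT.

Term A:
  start: add(SSZ, mul(SSZ, SSZ))
  →1  S(add(SZ, mul(SSZ, SSZ)))
  →2  S(S(add(Z, mul(SSZ, SSZ))))
  →3  S(S(mul(SSZ, SSZ)))
  →4  S(S(add(SSZ, mul(SZ, SSZ))))
  →5  S(S(S(add(SZ, mul(SZ, SSZ)))))
  →6  S(S(S(S(add(Z, mul(SZ, SSZ))))))
  →7  S(S(S(S(mul(SZ, SSZ)))))
  →8  S(S(S(S(add(SSZ, mul(Z, SSZ))))))
  →9  S(S(S(S(S(add(SZ, mul(Z, SSZ)))))))
  →10  S(S(S(S(S(S(add(Z, mul(Z, SSZ))))))))
  →11  S(S(S(S(S(S(mul(Z, SSZ)))))))
  →12  S^6(Z)

Term B:
  start: mul(add(SSSZ, add(Z, Z)), SSZ)
  →1  mul(S(add(SSZ, add(Z, Z))), SSZ)
  →2  add(SSZ, mul(add(SSZ, add(Z, Z)), SSZ))
  →3  S(add(SZ, mul(add(SSZ, add(Z, Z)), SSZ)))
  →4  S(S(add(Z, mul(add(SSZ, add(Z, Z)), SSZ))))
  →5  S(S(mul(add(SSZ, add(Z, Z)), SSZ)))
  →6  S(S(mul(S(add(SZ, add(Z, Z))), SSZ)))
  →7  S(S(add(SSZ, mul(add(SZ, add(Z, Z)), SSZ))))
  →8  S(S(S(add(SZ, mul(add(SZ, add(Z, Z)), SSZ)))))
  →9  S(S(S(S(add(Z, mul(add(SZ, add(Z, Z)), SSZ))))))
  →10  S(S(S(S(mul(add(SZ, add(Z, Z)), SSZ)))))
  →11  S(S(S(S(mul(S(add(Z, add(Z, Z))), SSZ)))))
  →12  S(S(S(S(add(SSZ, mul(add(Z, add(Z, Z)), SSZ))))))
  →13  S(S(S(S(S(add(SZ, mul(add(Z, add(Z, Z)), SSZ)))))))
  →14  S(S(S(S(S(S(add(Z, mul(add(Z, add(Z, Z)), SSZ))))))))
  →15  S(S(S(S(S(S(mul(add(Z, add(Z, Z)), SSZ)))))))
  →16  S(S(S(S(S(S(mul(add(Z, Z), SSZ)))))))
  →17  S(S(S(S(S(S(mul(Z, SSZ)))))))
  →18  S^6(Z)

Answer: SAME — A ⇓ S^6(Z), B ⇓ S^6(Z)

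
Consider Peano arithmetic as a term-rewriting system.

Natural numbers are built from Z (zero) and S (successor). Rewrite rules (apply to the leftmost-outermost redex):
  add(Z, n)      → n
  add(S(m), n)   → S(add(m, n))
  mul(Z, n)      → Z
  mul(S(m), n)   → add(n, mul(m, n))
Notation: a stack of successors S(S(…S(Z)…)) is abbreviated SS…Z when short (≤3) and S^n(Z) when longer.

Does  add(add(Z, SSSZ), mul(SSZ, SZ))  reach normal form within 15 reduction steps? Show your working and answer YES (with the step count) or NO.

Answer: YES — reaches normal form S^5(Z) in 12 ≤ 15 steps

Reduction:
  start: add(add(Z, SSSZ), mul(SSZ, SZ))
  step 1: add(SSSZ, mul(SSZ, SZ))
  step 2: S(add(SSZ, mul(SSZ, SZ)))
  step 3: S(S(add(SZ, mul(SSZ, SZ))))
  step 4: S(S(S(add(Z, mul(SSZ, SZ)))))
  step 5: S(S(S(mul(SSZ, SZ))))
  step 6: S(S(S(add(SZ, mul(SZ, SZ)))))
  step 7: S(S(S(S(add(Z, mul(SZ, SZ))))))
  step 8: S(S(S(S(mul(SZ, SZ)))))
  step 9: S(S(S(S(add(SZ, mul(Z, SZ))))))
  step 10: S(S(S(S(S(add(Z, mul(Z, SZ)))))))
  step 11: S(S(S(S(S(mul(Z, SZ))))))
  step 12: S^5(Z)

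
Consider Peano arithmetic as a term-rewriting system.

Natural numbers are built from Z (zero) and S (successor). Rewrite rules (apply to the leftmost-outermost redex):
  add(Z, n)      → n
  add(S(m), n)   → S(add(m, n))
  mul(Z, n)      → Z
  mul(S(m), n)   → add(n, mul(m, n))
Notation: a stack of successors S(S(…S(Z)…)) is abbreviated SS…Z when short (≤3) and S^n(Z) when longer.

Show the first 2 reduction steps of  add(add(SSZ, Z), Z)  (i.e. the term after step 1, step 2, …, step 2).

  start: add(add(SSZ, Z), Z)
  →1  add(S(add(SZ, Z)), Z)
  →2  S(add(add(SZ, Z), Z))

Answer: after 2 steps: S(add(add(SZ, Z), Z))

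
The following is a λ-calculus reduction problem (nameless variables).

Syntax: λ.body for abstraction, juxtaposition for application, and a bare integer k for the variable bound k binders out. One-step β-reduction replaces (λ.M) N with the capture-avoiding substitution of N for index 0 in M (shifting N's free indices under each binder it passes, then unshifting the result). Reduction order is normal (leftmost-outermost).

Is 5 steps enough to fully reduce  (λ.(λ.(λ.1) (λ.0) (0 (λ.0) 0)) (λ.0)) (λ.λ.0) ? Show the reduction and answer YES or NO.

  start: (λ.(λ.(λ.1) (λ.0) (0 (λ.0) 0)) (λ.0)) (λ.λ.0)
  →1  (λ.(λ.1) (λ.0) (0 (λ.0) 0)) (λ.0)
  →2  (λ.λ.0) (λ.0) ((λ.0) (λ.0) (λ.0))
  →3  (λ.0) ((λ.0) (λ.0) (λ.0))
  →4  (λ.0) (λ.0) (λ.0)
  →5  (λ.0) (λ.0)

Answer: NO — after 5 steps the term is (λ.0) (λ.0), not yet normal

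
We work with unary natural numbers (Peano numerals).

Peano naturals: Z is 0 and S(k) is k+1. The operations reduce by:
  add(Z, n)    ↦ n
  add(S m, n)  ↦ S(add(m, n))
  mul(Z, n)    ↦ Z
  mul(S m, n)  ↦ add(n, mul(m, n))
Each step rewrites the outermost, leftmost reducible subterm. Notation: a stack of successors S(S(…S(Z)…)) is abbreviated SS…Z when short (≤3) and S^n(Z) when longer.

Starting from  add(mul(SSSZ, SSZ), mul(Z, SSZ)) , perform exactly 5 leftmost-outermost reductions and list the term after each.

Answer: after 5 steps: S(S(add(add(Z, mul(SSZ, SSZ)), mul(Z, SSZ))))

Derivation:
  start: add(mul(SSSZ, SSZ), mul(Z, SSZ))
  →1  add(add(SSZ, mul(SSZ, SSZ)), mul(Z, SSZ))
  →2  add(S(add(SZ, mul(SSZ, SSZ))), mul(Z, SSZ))
  →3  S(add(add(SZ, mul(SSZ, SSZ)), mul(Z, SSZ)))
  →4  S(add(S(add(Z, mul(SSZ, SSZ))), mul(Z, SSZ)))
  →5  S(S(add(add(Z, mul(SSZ, SSZ)), mul(Z, SSZ))))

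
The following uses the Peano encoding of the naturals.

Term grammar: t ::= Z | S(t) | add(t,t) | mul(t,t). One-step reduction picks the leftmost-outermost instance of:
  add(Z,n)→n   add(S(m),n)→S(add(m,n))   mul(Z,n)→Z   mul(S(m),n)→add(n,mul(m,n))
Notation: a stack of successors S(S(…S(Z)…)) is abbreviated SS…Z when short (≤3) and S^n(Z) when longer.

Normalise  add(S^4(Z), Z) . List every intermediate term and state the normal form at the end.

  start: add(S^4(Z), Z)
  [1] S(add(SSSZ, Z))
  [2] S(S(add(SSZ, Z)))
  [3] S(S(S(add(SZ, Z))))
  [4] S(S(S(S(add(Z, Z)))))
  [5] S^4(Z)

Answer: normal form = S^4(Z)  (in 5 steps)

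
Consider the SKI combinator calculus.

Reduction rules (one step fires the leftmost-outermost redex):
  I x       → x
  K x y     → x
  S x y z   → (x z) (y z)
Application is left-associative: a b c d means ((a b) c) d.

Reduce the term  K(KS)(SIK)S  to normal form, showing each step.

Answer: normal form = S  (in 2 steps)

Reduction:
  start: K(KS)(SIK)S
  →1  KSS
  →2  S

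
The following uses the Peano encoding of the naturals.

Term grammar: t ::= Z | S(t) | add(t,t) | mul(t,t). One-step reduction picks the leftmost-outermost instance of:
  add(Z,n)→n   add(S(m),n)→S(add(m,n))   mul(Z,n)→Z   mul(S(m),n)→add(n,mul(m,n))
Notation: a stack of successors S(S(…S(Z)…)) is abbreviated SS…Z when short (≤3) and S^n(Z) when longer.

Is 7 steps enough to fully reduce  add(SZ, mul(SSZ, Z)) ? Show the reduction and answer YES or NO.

Answer: YES — reaches normal form SZ in 7 ≤ 7 steps

Working:
  start: add(SZ, mul(SSZ, Z))
  →1  S(add(Z, mul(SSZ, Z)))
  →2  S(mul(SSZ, Z))
  →3  S(add(Z, mul(SZ, Z)))
  →4  S(mul(SZ, Z))
  →5  S(add(Z, mul(Z, Z)))
  →6  S(mul(Z, Z))
  →7  SZ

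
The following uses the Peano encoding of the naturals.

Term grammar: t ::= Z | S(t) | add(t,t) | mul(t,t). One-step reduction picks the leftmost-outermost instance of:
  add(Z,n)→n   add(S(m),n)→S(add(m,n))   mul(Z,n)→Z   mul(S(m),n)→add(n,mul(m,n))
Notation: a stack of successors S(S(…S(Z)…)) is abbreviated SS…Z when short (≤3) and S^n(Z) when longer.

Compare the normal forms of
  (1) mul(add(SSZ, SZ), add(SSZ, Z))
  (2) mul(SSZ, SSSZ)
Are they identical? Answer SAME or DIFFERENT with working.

Answer: SAME — A ⇓ S^6(Z), B ⇓ S^6(Z)

Reduction:
Term A:
  start: mul(add(SSZ, SZ), add(SSZ, Z))
  step 1: mul(S(add(SZ, SZ)), add(SSZ, Z))
  step 2: add(add(SSZ, Z), mul(add(SZ, SZ), add(SSZ, Z)))
  step 3: add(S(add(SZ, Z)), mul(add(SZ, SZ), add(SSZ, Z)))
  step 4: S(add(add(SZ, Z), mul(add(SZ, SZ), add(SSZ, Z))))
  step 5: S(add(S(add(Z, Z)), mul(add(SZ, SZ), add(SSZ, Z))))
  step 6: S(S(add(add(Z, Z), mul(add(SZ, SZ), add(SSZ, Z)))))
  step 7: S(S(add(Z, mul(add(SZ, SZ), add(SSZ, Z)))))
  step 8: S(S(mul(add(SZ, SZ), add(SSZ, Z))))
  step 9: S(S(mul(S(add(Z, SZ)), add(SSZ, Z))))
  step 10: S(S(add(add(SSZ, Z), mul(add(Z, SZ), add(SSZ, Z)))))
  step 11: S(S(add(S(add(SZ, Z)), mul(add(Z, SZ), add(SSZ, Z)))))
  step 12: S(S(S(add(add(SZ, Z), mul(add(Z, SZ), add(SSZ, Z))))))
  step 13: S(S(S(add(S(add(Z, Z)), mul(add(Z, SZ), add(SSZ, Z))))))
  step 14: S(S(S(S(add(add(Z, Z), mul(add(Z, SZ), add(SSZ, Z)))))))
  step 15: S(S(S(S(add(Z, mul(add(Z, SZ), add(SSZ, Z)))))))
  step 16: S(S(S(S(mul(add(Z, SZ), add(SSZ, Z))))))
  step 17: S(S(S(S(mul(SZ, add(SSZ, Z))))))
  step 18: S(S(S(S(add(add(SSZ, Z), mul(Z, add(SSZ, Z)))))))
  step 19: S(S(S(S(add(S(add(SZ, Z)), mul(Z, add(SSZ, Z)))))))
  step 20: S(S(S(S(S(add(add(SZ, Z), mul(Z, add(SSZ, Z))))))))
  step 21: S(S(S(S(S(add(S(add(Z, Z)), mul(Z, add(SSZ, Z))))))))
  step 22: S(S(S(S(S(S(add(add(Z, Z), mul(Z, add(SSZ, Z)))))))))
  step 23: S(S(S(S(S(S(add(Z, mul(Z, add(SSZ, Z)))))))))
  step 24: S(S(S(S(S(S(mul(Z, add(SSZ, Z))))))))
  step 25: S^6(Z)

Term B:
  start: mul(SSZ, SSSZ)
  step 1: add(SSSZ, mul(SZ, SSSZ))
  step 2: S(add(SSZ, mul(SZ, SSSZ)))
  step 3: S(S(add(SZ, mul(SZ, SSSZ))))
  step 4: S(S(S(add(Z, mul(SZ, SSSZ)))))
  step 5: S(S(S(mul(SZ, SSSZ))))
  step 6: S(S(S(add(SSSZ, mul(Z, SSSZ)))))
  step 7: S(S(S(S(add(SSZ, mul(Z, SSSZ))))))
  step 8: S(S(S(S(S(add(SZ, mul(Z, SSSZ)))))))
  step 9: S(S(S(S(S(S(add(Z, mul(Z, SSSZ))))))))
  step 10: S(S(S(S(S(S(mul(Z, SSSZ)))))))
  step 11: S^6(Z)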